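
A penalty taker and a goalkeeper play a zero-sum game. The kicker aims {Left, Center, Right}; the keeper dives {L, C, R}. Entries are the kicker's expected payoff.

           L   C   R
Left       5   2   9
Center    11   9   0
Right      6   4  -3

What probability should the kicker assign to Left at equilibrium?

9/16

Row minima: Left → 2, Center → 0, Right → -3; maximin = 2.
Column maxima: L → 11, C → 9, R → 9; minimax = 9.
2 ≠ 9, so there is no saddle point; optimal play is mixed.
Right is strictly dominated by Center, so the kicker never plays it.
L is strictly dominated by C (it gives the kicker strictly more in every row), so the keeper never plays it.
On the remaining 2×2 (Left, Center vs C, R):
Let the kicker play Left with probability p. Expected payoff against C: 2p + 9(1−p) = −7p + 9; against R: 9p + 0(1−p) = 9p.
Setting these equal: −7p + 9 = 9p ⇒ −16p = -9 ⇒ p = 9/16, and the value is (-7)·(9/16) + 9 = 81/16.
For the keeper: with q = P(C), equating Left's and Center's payoffs gives −7q + 9 = 9q ⇒ q = 9/16.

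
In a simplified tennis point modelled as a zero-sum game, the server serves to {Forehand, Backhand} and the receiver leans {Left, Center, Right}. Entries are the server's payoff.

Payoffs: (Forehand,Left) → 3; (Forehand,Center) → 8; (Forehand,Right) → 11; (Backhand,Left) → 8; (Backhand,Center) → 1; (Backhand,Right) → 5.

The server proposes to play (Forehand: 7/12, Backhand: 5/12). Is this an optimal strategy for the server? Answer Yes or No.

Yes

Against Left this mix gives (7/12)·3 + (5/12)·8 = 61/12.
Against Center this mix gives (7/12)·8 + (5/12)·1 = 61/12.
Against Right this mix gives (7/12)·11 + (5/12)·5 = 17/2.
All of the receiver's active replies (Left, Center) yield 61/12, and no column does worse for the server. The mix makes the receiver indifferent and guarantees 61/12, so it is optimal.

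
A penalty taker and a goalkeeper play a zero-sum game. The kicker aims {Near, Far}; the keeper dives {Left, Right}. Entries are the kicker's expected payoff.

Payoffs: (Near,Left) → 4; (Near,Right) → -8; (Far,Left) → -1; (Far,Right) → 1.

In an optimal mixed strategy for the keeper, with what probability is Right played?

Row minima: Near → -8, Far → -1; maximin = -1.
Column maxima: Left → 4, Right → 1; minimax = 1.
-1 ≠ 1, so there is no saddle point; optimal play is mixed.
Let the kicker play Near with probability p. Expected payoff against Left: 4p + (-1)(1−p) = 5p − 1; against Right: (-8)p + 1(1−p) = −9p + 1.
Setting these equal: 5p − 1 = −9p + 1 ⇒ 14p = 2 ⇒ p = 1/7, and the value is (5)·(1/7) − 1 = -2/7.
For the keeper: with q = P(Left), equating Near's and Far's payoffs gives 12q − 8 = −2q + 1 ⇒ q = 9/14.

5/14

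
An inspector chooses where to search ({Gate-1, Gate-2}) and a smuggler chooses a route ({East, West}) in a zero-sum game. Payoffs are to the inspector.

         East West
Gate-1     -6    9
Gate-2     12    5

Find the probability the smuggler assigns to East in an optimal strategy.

2/11

Row minima: Gate-1 → -6, Gate-2 → 5; maximin = 5.
Column maxima: East → 12, West → 9; minimax = 9.
5 ≠ 9, so there is no saddle point; optimal play is mixed.
Let the inspector play Gate-1 with probability p. Expected payoff against East: (-6)p + 12(1−p) = −18p + 12; against West: 9p + 5(1−p) = 4p + 5.
Setting these equal: −18p + 12 = 4p + 5 ⇒ −22p = -7 ⇒ p = 7/22, and the value is (-18)·(7/22) + 12 = 69/11.
For the smuggler: with q = P(East), equating Gate-1's and Gate-2's payoffs gives −15q + 9 = 7q + 5 ⇒ q = 2/11.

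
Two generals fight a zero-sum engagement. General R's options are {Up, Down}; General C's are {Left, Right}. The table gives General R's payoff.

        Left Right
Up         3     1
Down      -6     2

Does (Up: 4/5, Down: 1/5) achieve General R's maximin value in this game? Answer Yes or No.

Yes

Against Left this mix gives (4/5)·3 + (1/5)·(-6) = 6/5.
Against Right this mix gives (4/5)·1 + (1/5)·2 = 6/5.
All of General C's active replies (Left, Right) yield 6/5, and no column does worse for General R. The mix makes General C indifferent and guarantees 6/5, so it is optimal.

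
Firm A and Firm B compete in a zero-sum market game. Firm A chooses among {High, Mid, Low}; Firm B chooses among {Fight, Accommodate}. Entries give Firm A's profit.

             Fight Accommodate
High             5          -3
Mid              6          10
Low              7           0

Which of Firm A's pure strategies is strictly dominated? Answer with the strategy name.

High

Mid gives a strictly higher payoff than High against every column: 6 > 5, 10 > -3.
So High is strictly dominated and Firm A never plays it.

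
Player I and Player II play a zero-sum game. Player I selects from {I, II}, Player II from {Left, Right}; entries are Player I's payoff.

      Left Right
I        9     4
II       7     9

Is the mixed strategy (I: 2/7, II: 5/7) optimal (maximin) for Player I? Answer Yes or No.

Yes

Against Left this mix gives (2/7)·9 + (5/7)·7 = 53/7.
Against Right this mix gives (2/7)·4 + (5/7)·9 = 53/7.
All of Player II's active replies (Left, Right) yield 53/7, and no column does worse for Player I. The mix makes Player II indifferent and guarantees 53/7, so it is optimal.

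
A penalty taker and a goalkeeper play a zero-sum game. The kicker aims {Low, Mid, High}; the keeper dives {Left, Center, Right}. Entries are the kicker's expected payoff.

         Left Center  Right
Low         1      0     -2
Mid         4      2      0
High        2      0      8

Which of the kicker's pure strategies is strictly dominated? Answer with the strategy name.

Mid gives a strictly higher payoff than Low against every column: 4 > 1, 2 > 0, 0 > -2.
So Low is strictly dominated and the kicker never plays it.

Low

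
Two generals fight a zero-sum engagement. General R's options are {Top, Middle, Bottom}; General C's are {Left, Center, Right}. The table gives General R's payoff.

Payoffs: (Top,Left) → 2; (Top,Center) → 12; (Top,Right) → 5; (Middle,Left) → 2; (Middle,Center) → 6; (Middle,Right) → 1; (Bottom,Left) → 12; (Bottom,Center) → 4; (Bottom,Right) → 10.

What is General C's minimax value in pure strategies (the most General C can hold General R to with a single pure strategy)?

10

Column maxima: Left → 12, Center → 12, Right → 10.
The smallest of these is 10.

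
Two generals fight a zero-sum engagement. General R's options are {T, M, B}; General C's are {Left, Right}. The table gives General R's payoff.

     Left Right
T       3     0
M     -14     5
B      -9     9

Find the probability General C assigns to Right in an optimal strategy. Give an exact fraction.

Row minima: T → 0, M → -14, B → -9; maximin = 0.
Column maxima: Left → 3, Right → 9; minimax = 3.
0 ≠ 3, so there is no saddle point; optimal play is mixed.
M is strictly dominated by B, so General R never plays it.
On the remaining 2×2 (T, B vs Left, Right):
Let General R play T with probability p. Expected payoff against Left: 3p + (-9)(1−p) = 12p − 9; against Right: 0p + 9(1−p) = −9p + 9.
Setting these equal: 12p − 9 = −9p + 9 ⇒ 21p = 18 ⇒ p = 6/7, and the value is (12)·(6/7) − 9 = 9/7.
For General C: with q = P(Left), equating T's and B's payoffs gives 3q = −18q + 9 ⇒ q = 3/7.

4/7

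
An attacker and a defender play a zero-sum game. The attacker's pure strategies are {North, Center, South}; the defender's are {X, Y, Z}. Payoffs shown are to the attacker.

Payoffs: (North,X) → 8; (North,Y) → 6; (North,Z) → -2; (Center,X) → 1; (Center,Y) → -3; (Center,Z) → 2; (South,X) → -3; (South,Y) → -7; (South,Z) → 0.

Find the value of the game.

Row minima: North → -2, Center → -3, South → -7; maximin = -2.
Column maxima: X → 8, Y → 6, Z → 2; minimax = 2.
-2 ≠ 2, so there is no saddle point; optimal play is mixed.
South is strictly dominated by Center, so the attacker never plays it.
X is strictly dominated by Y (it gives the attacker strictly more in every row), so the defender never plays it.
On the remaining 2×2 (North, Center vs Y, Z):
Let the attacker play North with probability p. Expected payoff against Y: 6p + (-3)(1−p) = 9p − 3; against Z: (-2)p + 2(1−p) = −4p + 2.
Setting these equal: 9p − 3 = −4p + 2 ⇒ 13p = 5 ⇒ p = 5/13, and the value is (9)·(5/13) − 3 = 6/13.
For the defender: with q = P(Y), equating North's and Center's payoffs gives 8q − 2 = −5q + 2 ⇒ q = 4/13.

6/13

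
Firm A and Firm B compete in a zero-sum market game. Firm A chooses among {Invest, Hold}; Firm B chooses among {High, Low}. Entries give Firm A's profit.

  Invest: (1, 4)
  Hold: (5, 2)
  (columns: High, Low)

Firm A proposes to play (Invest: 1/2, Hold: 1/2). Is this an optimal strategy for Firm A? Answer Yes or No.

Against High this mix gives (1/2)·1 + (1/2)·5 = 3.
Against Low this mix gives (1/2)·4 + (1/2)·2 = 3.
All of Firm B's active replies (High, Low) yield 3, and no column does worse for Firm A. The mix makes Firm B indifferent and guarantees 3, so it is optimal.

Yes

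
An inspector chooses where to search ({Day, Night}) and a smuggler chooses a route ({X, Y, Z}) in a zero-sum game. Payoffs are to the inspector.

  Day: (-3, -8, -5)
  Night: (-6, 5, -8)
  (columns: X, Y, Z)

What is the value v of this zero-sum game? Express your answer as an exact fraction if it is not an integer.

-89/16

Row minima: Day → -8, Night → -8; maximin = -8.
Column maxima: X → -3, Y → 5, Z → -5; minimax = -5.
-8 ≠ -5, so there is no saddle point; optimal play is mixed.
X is strictly dominated by Z (it gives the inspector strictly more in every row), so the smuggler never plays it.
On the remaining 2×2 (Day, Night vs Y, Z):
Let the inspector play Day with probability p. Expected payoff against Y: (-8)p + 5(1−p) = −13p + 5; against Z: (-5)p + (-8)(1−p) = 3p − 8.
Setting these equal: −13p + 5 = 3p − 8 ⇒ −16p = -13 ⇒ p = 13/16, and the value is (-13)·(13/16) + 5 = -89/16.
For the smuggler: with q = P(Y), equating Day's and Night's payoffs gives −3q − 5 = 13q − 8 ⇒ q = 3/16.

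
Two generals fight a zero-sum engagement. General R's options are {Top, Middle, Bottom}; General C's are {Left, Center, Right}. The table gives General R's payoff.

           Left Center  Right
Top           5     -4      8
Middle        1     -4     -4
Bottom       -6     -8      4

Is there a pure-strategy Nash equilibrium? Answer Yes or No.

Row minima: Top → -4, Middle → -4, Bottom → -8; maximin = -4.
Column maxima: Left → 5, Center → -4, Right → 8; minimax = -4.
maximin = minimax = -4, so a saddle point exists.

Yes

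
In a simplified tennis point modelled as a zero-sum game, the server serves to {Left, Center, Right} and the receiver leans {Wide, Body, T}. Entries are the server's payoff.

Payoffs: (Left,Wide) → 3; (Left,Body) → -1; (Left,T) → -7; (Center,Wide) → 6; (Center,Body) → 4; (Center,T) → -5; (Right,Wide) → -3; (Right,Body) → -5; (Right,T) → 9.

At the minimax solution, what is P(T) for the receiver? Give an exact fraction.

9/23

Row minima: Left → -7, Center → -5, Right → -5; maximin = -5.
Column maxima: Wide → 6, Body → 4, T → 9; minimax = 4.
-5 ≠ 4, so there is no saddle point; optimal play is mixed.
Left is strictly dominated by Center, so the server never plays it.
Wide is strictly dominated by Body (it gives the server strictly more in every row), so the receiver never plays it.
On the remaining 2×2 (Center, Right vs Body, T):
Let the server play Center with probability p. Expected payoff against Body: 4p + (-5)(1−p) = 9p − 5; against T: (-5)p + 9(1−p) = −14p + 9.
Setting these equal: 9p − 5 = −14p + 9 ⇒ 23p = 14 ⇒ p = 14/23, and the value is (9)·(14/23) − 5 = 11/23.
For the receiver: with q = P(Body), equating Center's and Right's payoffs gives 9q − 5 = −14q + 9 ⇒ q = 14/23.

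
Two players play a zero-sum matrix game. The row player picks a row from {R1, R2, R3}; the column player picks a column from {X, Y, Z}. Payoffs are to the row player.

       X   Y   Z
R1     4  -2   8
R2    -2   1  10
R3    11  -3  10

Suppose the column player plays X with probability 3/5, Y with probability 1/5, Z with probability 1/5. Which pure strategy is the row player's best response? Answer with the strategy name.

R3

Expected payoff of R1: (3/5)·4 + (1/5)·(-2) + (1/5)·8 = 18/5.
Expected payoff of R2: (3/5)·(-2) + (1/5)·1 + (1/5)·10 = 1.
Expected payoff of R3: (3/5)·11 + (1/5)·(-3) + (1/5)·10 = 8.
The largest is 8, so the row player's best response is R3.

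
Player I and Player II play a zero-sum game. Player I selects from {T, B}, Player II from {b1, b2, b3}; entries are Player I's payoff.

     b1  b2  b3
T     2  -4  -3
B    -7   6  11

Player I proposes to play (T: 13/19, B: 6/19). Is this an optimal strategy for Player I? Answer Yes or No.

Against b1 this mix gives (13/19)·2 + (6/19)·(-7) = -16/19.
Against b2 this mix gives (13/19)·(-4) + (6/19)·6 = -16/19.
Against b3 this mix gives (13/19)·(-3) + (6/19)·11 = 27/19.
All of Player II's active replies (b1, b2) yield -16/19, and no column does worse for Player I. The mix makes Player II indifferent and guarantees -16/19, so it is optimal.

Yes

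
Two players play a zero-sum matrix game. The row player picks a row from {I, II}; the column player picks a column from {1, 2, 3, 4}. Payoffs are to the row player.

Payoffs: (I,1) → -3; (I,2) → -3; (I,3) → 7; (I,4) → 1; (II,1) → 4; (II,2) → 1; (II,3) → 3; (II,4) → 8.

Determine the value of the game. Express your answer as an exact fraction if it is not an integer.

1

Row minima: I → -3, II → 1; maximin = 1.
Column maxima: 1 → 4, 2 → 1, 3 → 7, 4 → 8; minimax = 1.
Since maximin = minimax = 1, there is a saddle point and the value is 1.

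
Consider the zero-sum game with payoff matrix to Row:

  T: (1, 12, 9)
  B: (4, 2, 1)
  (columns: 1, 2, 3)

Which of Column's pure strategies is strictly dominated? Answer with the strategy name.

2

3 holds Row's payoff strictly below 2 in every row: 9 < 12, 1 < 2.
So 2 is strictly dominated for Column.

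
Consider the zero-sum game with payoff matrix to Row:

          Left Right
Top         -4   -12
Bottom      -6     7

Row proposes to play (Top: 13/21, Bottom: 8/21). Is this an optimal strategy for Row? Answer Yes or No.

Yes

Against Left this mix gives (13/21)·(-4) + (8/21)·(-6) = -100/21.
Against Right this mix gives (13/21)·(-12) + (8/21)·7 = -100/21.
All of Column's active replies (Left, Right) yield -100/21, and no column does worse for Row. The mix makes Column indifferent and guarantees -100/21, so it is optimal.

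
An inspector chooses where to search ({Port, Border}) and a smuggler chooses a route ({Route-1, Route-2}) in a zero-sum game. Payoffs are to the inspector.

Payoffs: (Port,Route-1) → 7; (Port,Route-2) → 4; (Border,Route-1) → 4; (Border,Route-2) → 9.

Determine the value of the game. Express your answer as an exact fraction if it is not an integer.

47/8

Row minima: Port → 4, Border → 4; maximin = 4.
Column maxima: Route-1 → 7, Route-2 → 9; minimax = 7.
4 ≠ 7, so there is no saddle point; optimal play is mixed.
Let the inspector play Port with probability p. Expected payoff against Route-1: 7p + 4(1−p) = 3p + 4; against Route-2: 4p + 9(1−p) = −5p + 9.
Setting these equal: 3p + 4 = −5p + 9 ⇒ 8p = 5 ⇒ p = 5/8, and the value is (3)·(5/8) + 4 = 47/8.
For the smuggler: with q = P(Route-1), equating Port's and Border's payoffs gives 3q + 4 = −5q + 9 ⇒ q = 5/8.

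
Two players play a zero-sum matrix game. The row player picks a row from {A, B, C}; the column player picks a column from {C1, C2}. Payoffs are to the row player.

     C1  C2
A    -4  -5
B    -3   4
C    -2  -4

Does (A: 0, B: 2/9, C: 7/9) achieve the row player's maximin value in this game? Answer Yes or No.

Against C1 this mix gives (2/9)·(-3) + (7/9)·(-2) = -20/9.
Against C2 this mix gives (2/9)·4 + (7/9)·(-4) = -20/9.
All of the column player's active replies (C1, C2) yield -20/9, and no column does worse for the row player. The mix makes the column player indifferent and guarantees -20/9, so it is optimal.

Yes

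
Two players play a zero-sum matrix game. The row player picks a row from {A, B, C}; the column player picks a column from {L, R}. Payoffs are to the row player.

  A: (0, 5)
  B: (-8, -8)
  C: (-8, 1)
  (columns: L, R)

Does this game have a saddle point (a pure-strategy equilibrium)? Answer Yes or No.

Yes

Row minima: A → 0, B → -8, C → -8; maximin = 0.
Column maxima: L → 0, R → 5; minimax = 0.
maximin = minimax = 0, so a saddle point exists.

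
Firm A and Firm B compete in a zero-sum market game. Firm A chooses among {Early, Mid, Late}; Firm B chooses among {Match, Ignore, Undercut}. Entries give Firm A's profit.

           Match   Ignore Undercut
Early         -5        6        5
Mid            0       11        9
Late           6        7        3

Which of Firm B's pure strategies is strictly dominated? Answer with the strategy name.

Ignore

Match holds Firm A's payoff strictly below Ignore in every row: -5 < 6, 0 < 11, 6 < 7.
So Ignore is strictly dominated for Firm B.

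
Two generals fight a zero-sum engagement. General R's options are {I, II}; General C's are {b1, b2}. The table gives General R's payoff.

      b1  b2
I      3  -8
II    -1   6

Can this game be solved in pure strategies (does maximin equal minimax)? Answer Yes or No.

No

Row minima: I → -8, II → -1; maximin = -1.
Column maxima: b1 → 3, b2 → 6; minimax = 3.
-1 ≠ 3, so no pure-strategy equilibrium exists.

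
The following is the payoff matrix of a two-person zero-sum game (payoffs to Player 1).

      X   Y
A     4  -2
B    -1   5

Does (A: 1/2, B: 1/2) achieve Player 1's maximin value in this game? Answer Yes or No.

Yes

Against X this mix gives (1/2)·4 + (1/2)·(-1) = 3/2.
Against Y this mix gives (1/2)·(-2) + (1/2)·5 = 3/2.
All of Player 2's active replies (X, Y) yield 3/2, and no column does worse for Player 1. The mix makes Player 2 indifferent and guarantees 3/2, so it is optimal.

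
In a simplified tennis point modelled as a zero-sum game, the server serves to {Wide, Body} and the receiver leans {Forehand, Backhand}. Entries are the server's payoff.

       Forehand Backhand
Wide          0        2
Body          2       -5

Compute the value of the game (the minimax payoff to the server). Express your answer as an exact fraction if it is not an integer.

4/9

Row minima: Wide → 0, Body → -5; maximin = 0.
Column maxima: Forehand → 2, Backhand → 2; minimax = 2.
0 ≠ 2, so there is no saddle point; optimal play is mixed.
Let the server play Wide with probability p. Expected payoff against Forehand: 0p + 2(1−p) = −2p + 2; against Backhand: 2p + (-5)(1−p) = 7p − 5.
Setting these equal: −2p + 2 = 7p − 5 ⇒ −9p = -7 ⇒ p = 7/9, and the value is (-2)·(7/9) + 2 = 4/9.
For the receiver: with q = P(Forehand), equating Wide's and Body's payoffs gives −2q + 2 = 7q − 5 ⇒ q = 7/9.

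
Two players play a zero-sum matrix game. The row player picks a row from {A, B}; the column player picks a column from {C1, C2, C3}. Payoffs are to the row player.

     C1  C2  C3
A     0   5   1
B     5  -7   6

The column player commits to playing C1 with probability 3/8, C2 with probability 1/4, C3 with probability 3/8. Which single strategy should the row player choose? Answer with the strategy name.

Expected payoff of A: (3/8)·0 + (1/4)·5 + (3/8)·1 = 13/8.
Expected payoff of B: (3/8)·5 + (1/4)·(-7) + (3/8)·6 = 19/8.
The largest is 19/8, so the row player's best response is B.

B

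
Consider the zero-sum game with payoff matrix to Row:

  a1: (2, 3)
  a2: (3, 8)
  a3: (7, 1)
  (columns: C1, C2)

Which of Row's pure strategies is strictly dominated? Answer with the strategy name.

a1

a2 gives a strictly higher payoff than a1 against every column: 3 > 2, 8 > 3.
So a1 is strictly dominated and Row never plays it.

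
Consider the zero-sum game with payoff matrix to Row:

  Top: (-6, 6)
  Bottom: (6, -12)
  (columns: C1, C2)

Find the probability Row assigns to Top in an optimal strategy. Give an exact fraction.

3/5

Row minima: Top → -6, Bottom → -12; maximin = -6.
Column maxima: C1 → 6, C2 → 6; minimax = 6.
-6 ≠ 6, so there is no saddle point; optimal play is mixed.
Let Row play Top with probability p. Expected payoff against C1: (-6)p + 6(1−p) = −12p + 6; against C2: 6p + (-12)(1−p) = 18p − 12.
Setting these equal: −12p + 6 = 18p − 12 ⇒ −30p = -18 ⇒ p = 3/5, and the value is (-12)·(3/5) + 6 = -6/5.
For Column: with q = P(C1), equating Top's and Bottom's payoffs gives −12q + 6 = 18q − 12 ⇒ q = 3/5.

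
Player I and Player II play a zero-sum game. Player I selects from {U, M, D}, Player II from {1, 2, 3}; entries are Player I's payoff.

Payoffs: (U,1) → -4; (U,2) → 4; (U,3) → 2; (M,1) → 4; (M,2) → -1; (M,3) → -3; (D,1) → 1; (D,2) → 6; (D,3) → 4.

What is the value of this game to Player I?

19/10

Row minima: U → -4, M → -3, D → 1; maximin = 1.
Column maxima: 1 → 4, 2 → 6, 3 → 4; minimax = 4.
1 ≠ 4, so there is no saddle point; optimal play is mixed.
U is strictly dominated by D, so Player I never plays it.
2 is strictly dominated by 3 (it gives Player I strictly more in every row), so Player II never plays it.
On the remaining 2×2 (M, D vs 1, 3):
Let Player I play M with probability p. Expected payoff against 1: 4p + 1(1−p) = 3p + 1; against 3: (-3)p + 4(1−p) = −7p + 4.
Setting these equal: 3p + 1 = −7p + 4 ⇒ 10p = 3 ⇒ p = 3/10, and the value is (3)·(3/10) + 1 = 19/10.
For Player II: with q = P(1), equating M's and D's payoffs gives 7q − 3 = −3q + 4 ⇒ q = 7/10.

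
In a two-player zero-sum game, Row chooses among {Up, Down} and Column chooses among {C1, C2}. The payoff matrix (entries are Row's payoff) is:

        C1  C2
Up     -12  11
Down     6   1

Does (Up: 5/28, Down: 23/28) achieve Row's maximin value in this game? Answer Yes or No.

Against C1 this mix gives (5/28)·(-12) + (23/28)·6 = 39/14.
Against C2 this mix gives (5/28)·11 + (23/28)·1 = 39/14.
All of Column's active replies (C1, C2) yield 39/14, and no column does worse for Row. The mix makes Column indifferent and guarantees 39/14, so it is optimal.

Yes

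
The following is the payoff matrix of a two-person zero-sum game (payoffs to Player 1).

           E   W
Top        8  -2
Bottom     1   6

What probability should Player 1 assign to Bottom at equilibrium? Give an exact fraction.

2/3

Row minima: Top → -2, Bottom → 1; maximin = 1.
Column maxima: E → 8, W → 6; minimax = 6.
1 ≠ 6, so there is no saddle point; optimal play is mixed.
Let Player 1 play Top with probability p. Expected payoff against E: 8p + 1(1−p) = 7p + 1; against W: (-2)p + 6(1−p) = −8p + 6.
Setting these equal: 7p + 1 = −8p + 6 ⇒ 15p = 5 ⇒ p = 1/3, and the value is (7)·(1/3) + 1 = 10/3.
For Player 2: with q = P(E), equating Top's and Bottom's payoffs gives 10q − 2 = −5q + 6 ⇒ q = 8/15.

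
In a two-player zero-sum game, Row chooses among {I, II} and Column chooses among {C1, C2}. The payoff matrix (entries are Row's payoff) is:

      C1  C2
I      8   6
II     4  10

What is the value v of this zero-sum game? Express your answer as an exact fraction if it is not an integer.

Row minima: I → 6, II → 4; maximin = 6.
Column maxima: C1 → 8, C2 → 10; minimax = 8.
6 ≠ 8, so there is no saddle point; optimal play is mixed.
Let Row play I with probability p. Expected payoff against C1: 8p + 4(1−p) = 4p + 4; against C2: 6p + 10(1−p) = −4p + 10.
Setting these equal: 4p + 4 = −4p + 10 ⇒ 8p = 6 ⇒ p = 3/4, and the value is (4)·(3/4) + 4 = 7.
For Column: with q = P(C1), equating I's and II's payoffs gives 2q + 6 = −6q + 10 ⇒ q = 1/2.

7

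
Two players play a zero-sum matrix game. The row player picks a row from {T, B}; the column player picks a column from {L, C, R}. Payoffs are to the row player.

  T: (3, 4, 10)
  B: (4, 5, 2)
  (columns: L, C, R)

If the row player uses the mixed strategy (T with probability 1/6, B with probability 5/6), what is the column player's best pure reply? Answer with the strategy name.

If the column player plays L, the row player's expected payoff is (1/6)·3 + (5/6)·4 = 23/6.
If the column player plays C, the row player's expected payoff is (1/6)·4 + (5/6)·5 = 29/6.
If the column player plays R, the row player's expected payoff is (1/6)·10 + (5/6)·2 = 10/3.
The column player minimizes the row player's payoff; the smallest is 10/3, so the best response is R.

R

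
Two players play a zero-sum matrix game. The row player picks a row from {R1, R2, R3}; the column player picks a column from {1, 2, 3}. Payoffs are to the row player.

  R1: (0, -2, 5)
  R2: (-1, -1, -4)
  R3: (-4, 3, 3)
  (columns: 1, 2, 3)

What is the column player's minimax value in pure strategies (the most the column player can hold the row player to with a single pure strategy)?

0

Column maxima: 1 → 0, 2 → 3, 3 → 5.
The smallest of these is 0.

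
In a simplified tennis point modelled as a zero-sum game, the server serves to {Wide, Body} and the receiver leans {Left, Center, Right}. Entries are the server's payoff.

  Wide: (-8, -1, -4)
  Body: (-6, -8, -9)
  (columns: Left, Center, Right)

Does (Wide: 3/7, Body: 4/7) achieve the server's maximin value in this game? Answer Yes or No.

Yes

Against Left this mix gives (3/7)·(-8) + (4/7)·(-6) = -48/7.
Against Center this mix gives (3/7)·(-1) + (4/7)·(-8) = -5.
Against Right this mix gives (3/7)·(-4) + (4/7)·(-9) = -48/7.
All of the receiver's active replies (Left, Right) yield -48/7, and no column does worse for the server. The mix makes the receiver indifferent and guarantees -48/7, so it is optimal.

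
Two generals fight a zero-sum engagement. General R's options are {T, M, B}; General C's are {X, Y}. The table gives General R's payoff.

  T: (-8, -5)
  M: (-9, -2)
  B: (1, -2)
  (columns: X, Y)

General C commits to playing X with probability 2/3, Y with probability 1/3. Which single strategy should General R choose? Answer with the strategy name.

Expected payoff of T: (2/3)·(-8) + (1/3)·(-5) = -7.
Expected payoff of M: (2/3)·(-9) + (1/3)·(-2) = -20/3.
Expected payoff of B: (2/3)·1 + (1/3)·(-2) = 0.
The largest is 0, so General R's best response is B.

B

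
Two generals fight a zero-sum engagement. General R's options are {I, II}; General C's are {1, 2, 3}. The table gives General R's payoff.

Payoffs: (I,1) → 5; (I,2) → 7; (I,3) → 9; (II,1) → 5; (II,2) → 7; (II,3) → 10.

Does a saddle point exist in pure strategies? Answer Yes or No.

Yes

Row minima: I → 5, II → 5; maximin = 5.
Column maxima: 1 → 5, 2 → 7, 3 → 10; minimax = 5.
maximin = minimax = 5, so a saddle point exists.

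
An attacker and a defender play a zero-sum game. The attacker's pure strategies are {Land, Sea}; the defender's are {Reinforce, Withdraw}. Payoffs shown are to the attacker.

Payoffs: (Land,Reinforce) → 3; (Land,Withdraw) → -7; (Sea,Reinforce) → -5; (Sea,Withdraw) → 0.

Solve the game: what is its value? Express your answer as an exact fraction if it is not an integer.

Row minima: Land → -7, Sea → -5; maximin = -5.
Column maxima: Reinforce → 3, Withdraw → 0; minimax = 0.
-5 ≠ 0, so there is no saddle point; optimal play is mixed.
Let the attacker play Land with probability p. Expected payoff against Reinforce: 3p + (-5)(1−p) = 8p − 5; against Withdraw: (-7)p + 0(1−p) = −7p.
Setting these equal: 8p − 5 = −7p ⇒ 15p = 5 ⇒ p = 1/3, and the value is (8)·(1/3) − 5 = -7/3.
For the defender: with q = P(Reinforce), equating Land's and Sea's payoffs gives 10q − 7 = −5q ⇒ q = 7/15.

-7/3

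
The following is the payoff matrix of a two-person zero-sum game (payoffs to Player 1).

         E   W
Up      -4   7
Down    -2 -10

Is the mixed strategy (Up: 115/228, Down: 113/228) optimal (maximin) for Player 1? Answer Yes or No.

No

Against E this mix gives (115/228)·(-4) + (113/228)·(-2) = -343/114.
Against W this mix gives (115/228)·7 + (113/228)·(-10) = -325/228.
Player 2 will play E, holding Player 1 to -343/114. Shifting weight toward the row that does better against E would raise this floor (the equalizing mix achieves -54/19 against both E and W), so the proposed strategy is not optimal.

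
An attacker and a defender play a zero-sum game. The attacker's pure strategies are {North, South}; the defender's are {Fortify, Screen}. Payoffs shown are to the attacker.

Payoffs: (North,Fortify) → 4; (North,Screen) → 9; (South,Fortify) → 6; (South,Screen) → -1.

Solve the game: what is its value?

29/6

Row minima: North → 4, South → -1; maximin = 4.
Column maxima: Fortify → 6, Screen → 9; minimax = 6.
4 ≠ 6, so there is no saddle point; optimal play is mixed.
Let the attacker play North with probability p. Expected payoff against Fortify: 4p + 6(1−p) = −2p + 6; against Screen: 9p + (-1)(1−p) = 10p − 1.
Setting these equal: −2p + 6 = 10p − 1 ⇒ −12p = -7 ⇒ p = 7/12, and the value is (-2)·(7/12) + 6 = 29/6.
For the defender: with q = P(Fortify), equating North's and South's payoffs gives −5q + 9 = 7q − 1 ⇒ q = 5/6.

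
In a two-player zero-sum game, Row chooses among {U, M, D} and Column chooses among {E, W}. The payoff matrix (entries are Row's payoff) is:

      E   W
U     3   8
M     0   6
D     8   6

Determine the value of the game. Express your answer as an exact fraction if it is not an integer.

Row minima: U → 3, M → 0, D → 6; maximin = 6.
Column maxima: E → 8, W → 8; minimax = 8.
6 ≠ 8, so there is no saddle point; optimal play is mixed.
M is strictly dominated by U, so Row never plays it.
On the remaining 2×2 (U, D vs E, W):
Let Row play U with probability p. Expected payoff against E: 3p + 8(1−p) = −5p + 8; against W: 8p + 6(1−p) = 2p + 6.
Setting these equal: −5p + 8 = 2p + 6 ⇒ −7p = -2 ⇒ p = 2/7, and the value is (-5)·(2/7) + 8 = 46/7.
For Column: with q = P(E), equating U's and D's payoffs gives −5q + 8 = 2q + 6 ⇒ q = 2/7.

46/7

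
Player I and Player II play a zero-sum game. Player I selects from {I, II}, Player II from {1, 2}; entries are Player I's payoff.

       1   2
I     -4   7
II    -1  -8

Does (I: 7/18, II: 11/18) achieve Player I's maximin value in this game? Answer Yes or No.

Against 1 this mix gives (7/18)·(-4) + (11/18)·(-1) = -13/6.
Against 2 this mix gives (7/18)·7 + (11/18)·(-8) = -13/6.
All of Player II's active replies (1, 2) yield -13/6, and no column does worse for Player I. The mix makes Player II indifferent and guarantees -13/6, so it is optimal.

Yes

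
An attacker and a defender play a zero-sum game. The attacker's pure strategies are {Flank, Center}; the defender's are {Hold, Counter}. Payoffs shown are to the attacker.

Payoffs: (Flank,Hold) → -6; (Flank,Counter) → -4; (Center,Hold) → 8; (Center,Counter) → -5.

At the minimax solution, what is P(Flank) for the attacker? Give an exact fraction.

13/15

Row minima: Flank → -6, Center → -5; maximin = -5.
Column maxima: Hold → 8, Counter → -4; minimax = -4.
-5 ≠ -4, so there is no saddle point; optimal play is mixed.
Let the attacker play Flank with probability p. Expected payoff against Hold: (-6)p + 8(1−p) = −14p + 8; against Counter: (-4)p + (-5)(1−p) = p − 5.
Setting these equal: −14p + 8 = p − 5 ⇒ −15p = -13 ⇒ p = 13/15, and the value is (-14)·(13/15) + 8 = -62/15.
For the defender: with q = P(Hold), equating Flank's and Center's payoffs gives −2q − 4 = 13q − 5 ⇒ q = 1/15.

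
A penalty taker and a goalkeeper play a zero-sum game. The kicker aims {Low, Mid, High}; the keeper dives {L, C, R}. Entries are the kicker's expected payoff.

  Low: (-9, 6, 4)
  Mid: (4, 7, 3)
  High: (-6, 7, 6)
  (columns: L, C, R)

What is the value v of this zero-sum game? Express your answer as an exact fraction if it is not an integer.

42/13

Row minima: Low → -9, Mid → 3, High → -6; maximin = 3.
Column maxima: L → 4, C → 7, R → 6; minimax = 4.
3 ≠ 4, so there is no saddle point; optimal play is mixed.
Low is strictly dominated by High, so the kicker never plays it.
C is strictly dominated by L (it gives the kicker strictly more in every row), so the keeper never plays it.
On the remaining 2×2 (Mid, High vs L, R):
Let the kicker play Mid with probability p. Expected payoff against L: 4p + (-6)(1−p) = 10p − 6; against R: 3p + 6(1−p) = −3p + 6.
Setting these equal: 10p − 6 = −3p + 6 ⇒ 13p = 12 ⇒ p = 12/13, and the value is (10)·(12/13) − 6 = 42/13.
For the keeper: with q = P(L), equating Mid's and High's payoffs gives q + 3 = −12q + 6 ⇒ q = 3/13.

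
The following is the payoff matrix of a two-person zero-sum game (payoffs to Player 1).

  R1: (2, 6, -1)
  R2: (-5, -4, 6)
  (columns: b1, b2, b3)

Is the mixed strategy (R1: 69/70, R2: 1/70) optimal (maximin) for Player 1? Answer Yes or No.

No

Against b1 this mix gives (69/70)·2 + (1/70)·(-5) = 19/10.
Against b2 this mix gives (69/70)·6 + (1/70)·(-4) = 41/7.
Against b3 this mix gives (69/70)·(-1) + (1/70)·6 = -9/10.
Player 2 will play b3, holding Player 1 to -9/10. Shifting weight toward the row that does better against b3 would raise this floor (the equalizing mix achieves 1/2 against both b3 and b1), so the proposed strategy is not optimal.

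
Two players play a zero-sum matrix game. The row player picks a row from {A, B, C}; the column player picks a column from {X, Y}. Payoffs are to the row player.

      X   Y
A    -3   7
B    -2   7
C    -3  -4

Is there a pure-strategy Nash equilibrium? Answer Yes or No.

Row minima: A → -3, B → -2, C → -4; maximin = -2.
Column maxima: X → -2, Y → 7; minimax = -2.
maximin = minimax = -2, so a saddle point exists.

Yes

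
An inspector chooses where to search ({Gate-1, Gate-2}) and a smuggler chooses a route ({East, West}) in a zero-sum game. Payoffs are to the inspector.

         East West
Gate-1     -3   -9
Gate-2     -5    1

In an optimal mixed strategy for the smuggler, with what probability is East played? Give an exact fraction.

Row minima: Gate-1 → -9, Gate-2 → -5; maximin = -5.
Column maxima: East → -3, West → 1; minimax = -3.
-5 ≠ -3, so there is no saddle point; optimal play is mixed.
Let the inspector play Gate-1 with probability p. Expected payoff against East: (-3)p + (-5)(1−p) = 2p − 5; against West: (-9)p + 1(1−p) = −10p + 1.
Setting these equal: 2p − 5 = −10p + 1 ⇒ 12p = 6 ⇒ p = 1/2, and the value is (2)·(1/2) − 5 = -4.
For the smuggler: with q = P(East), equating Gate-1's and Gate-2's payoffs gives 6q − 9 = −6q + 1 ⇒ q = 5/6.

5/6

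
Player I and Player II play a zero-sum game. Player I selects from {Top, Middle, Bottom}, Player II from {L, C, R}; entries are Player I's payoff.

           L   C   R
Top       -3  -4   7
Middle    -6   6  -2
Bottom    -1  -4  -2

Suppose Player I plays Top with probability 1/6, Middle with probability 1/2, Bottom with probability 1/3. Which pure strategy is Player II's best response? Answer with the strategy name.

L

If Player II plays L, Player I's expected payoff is (1/6)·(-3) + (1/2)·(-6) + (1/3)·(-1) = -23/6.
If Player II plays C, Player I's expected payoff is (1/6)·(-4) + (1/2)·6 + (1/3)·(-4) = 1.
If Player II plays R, Player I's expected payoff is (1/6)·7 + (1/2)·(-2) + (1/3)·(-2) = -1/2.
Player II minimizes Player I's payoff; the smallest is -23/6, so the best response is L.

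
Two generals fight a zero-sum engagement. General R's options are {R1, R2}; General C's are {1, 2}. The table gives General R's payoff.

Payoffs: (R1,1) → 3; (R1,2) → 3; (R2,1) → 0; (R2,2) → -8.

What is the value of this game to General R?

Row minima: R1 → 3, R2 → -8; maximin = 3.
Column maxima: 1 → 3, 2 → 3; minimax = 3.
Since maximin = minimax = 3, there is a saddle point and the value is 3.

3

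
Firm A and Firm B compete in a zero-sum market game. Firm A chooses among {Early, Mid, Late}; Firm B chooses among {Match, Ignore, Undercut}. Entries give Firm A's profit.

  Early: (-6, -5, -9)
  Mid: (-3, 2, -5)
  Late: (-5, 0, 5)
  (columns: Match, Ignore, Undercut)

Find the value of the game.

Row minima: Early → -9, Mid → -5, Late → -5; maximin = -5.
Column maxima: Match → -3, Ignore → 2, Undercut → 5; minimax = -3.
-5 ≠ -3, so there is no saddle point; optimal play is mixed.
Early is strictly dominated by Mid, so Firm A never plays it.
Ignore is strictly dominated by Match (it gives Firm A strictly more in every row), so Firm B never plays it.
On the remaining 2×2 (Mid, Late vs Match, Undercut):
Let Firm A play Mid with probability p. Expected payoff against Match: (-3)p + (-5)(1−p) = 2p − 5; against Undercut: (-5)p + 5(1−p) = −10p + 5.
Setting these equal: 2p − 5 = −10p + 5 ⇒ 12p = 10 ⇒ p = 5/6, and the value is (2)·(5/6) − 5 = -10/3.
For Firm B: with q = P(Match), equating Mid's and Late's payoffs gives 2q − 5 = −10q + 5 ⇒ q = 5/6.

-10/3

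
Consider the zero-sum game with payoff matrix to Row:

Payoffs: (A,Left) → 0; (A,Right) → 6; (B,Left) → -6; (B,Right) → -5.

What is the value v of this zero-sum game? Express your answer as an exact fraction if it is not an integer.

Row minima: A → 0, B → -6; maximin = 0.
Column maxima: Left → 0, Right → 6; minimax = 0.
Since maximin = minimax = 0, there is a saddle point and the value is 0.

0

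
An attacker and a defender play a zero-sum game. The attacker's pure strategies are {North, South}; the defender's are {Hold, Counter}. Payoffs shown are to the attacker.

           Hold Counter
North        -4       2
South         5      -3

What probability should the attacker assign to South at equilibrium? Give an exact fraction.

3/7

Row minima: North → -4, South → -3; maximin = -3.
Column maxima: Hold → 5, Counter → 2; minimax = 2.
-3 ≠ 2, so there is no saddle point; optimal play is mixed.
Let the attacker play North with probability p. Expected payoff against Hold: (-4)p + 5(1−p) = −9p + 5; against Counter: 2p + (-3)(1−p) = 5p − 3.
Setting these equal: −9p + 5 = 5p − 3 ⇒ −14p = -8 ⇒ p = 4/7, and the value is (-9)·(4/7) + 5 = -1/7.
For the defender: with q = P(Hold), equating North's and South's payoffs gives −6q + 2 = 8q − 3 ⇒ q = 5/14.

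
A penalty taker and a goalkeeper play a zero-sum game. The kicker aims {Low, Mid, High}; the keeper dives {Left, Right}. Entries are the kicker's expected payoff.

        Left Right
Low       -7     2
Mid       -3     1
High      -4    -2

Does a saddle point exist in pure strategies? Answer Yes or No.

Yes

Row minima: Low → -7, Mid → -3, High → -4; maximin = -3.
Column maxima: Left → -3, Right → 2; minimax = -3.
maximin = minimax = -3, so a saddle point exists.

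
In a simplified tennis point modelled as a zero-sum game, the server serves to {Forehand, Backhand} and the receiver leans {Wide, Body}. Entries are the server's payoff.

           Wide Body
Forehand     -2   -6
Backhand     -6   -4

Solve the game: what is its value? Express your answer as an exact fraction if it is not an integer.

-14/3

Row minima: Forehand → -6, Backhand → -6; maximin = -6.
Column maxima: Wide → -2, Body → -4; minimax = -4.
-6 ≠ -4, so there is no saddle point; optimal play is mixed.
Let the server play Forehand with probability p. Expected payoff against Wide: (-2)p + (-6)(1−p) = 4p − 6; against Body: (-6)p + (-4)(1−p) = −2p − 4.
Setting these equal: 4p − 6 = −2p − 4 ⇒ 6p = 2 ⇒ p = 1/3, and the value is (4)·(1/3) − 6 = -14/3.
For the receiver: with q = P(Wide), equating Forehand's and Backhand's payoffs gives 4q − 6 = −2q − 4 ⇒ q = 1/3.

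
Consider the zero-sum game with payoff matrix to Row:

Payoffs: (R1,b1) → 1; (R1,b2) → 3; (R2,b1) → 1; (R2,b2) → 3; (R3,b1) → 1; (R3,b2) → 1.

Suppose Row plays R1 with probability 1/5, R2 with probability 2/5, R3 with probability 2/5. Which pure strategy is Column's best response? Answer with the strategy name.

b1

If Column plays b1, Row's expected payoff is (1/5)·1 + (2/5)·1 + (2/5)·1 = 1.
If Column plays b2, Row's expected payoff is (1/5)·3 + (2/5)·3 + (2/5)·1 = 11/5.
Column minimizes Row's payoff; the smallest is 1, so the best response is b1.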